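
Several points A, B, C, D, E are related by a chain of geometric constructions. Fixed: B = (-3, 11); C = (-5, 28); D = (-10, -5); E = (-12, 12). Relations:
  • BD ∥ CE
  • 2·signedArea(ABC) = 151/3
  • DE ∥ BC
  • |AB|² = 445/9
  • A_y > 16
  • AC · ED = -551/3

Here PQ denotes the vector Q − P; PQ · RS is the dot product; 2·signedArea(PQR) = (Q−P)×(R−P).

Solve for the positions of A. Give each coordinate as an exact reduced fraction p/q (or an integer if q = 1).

A = (-20/3, 17)

1. A_x = -20/3  [AC · ED = -551/3 ∩ 2·signedArea(ABC) = 151/3]
2. A_y = 17  [AC · ED = -551/3 ∩ 2·signedArea(ABC) = 151/3]
   → A = (-20/3, 17)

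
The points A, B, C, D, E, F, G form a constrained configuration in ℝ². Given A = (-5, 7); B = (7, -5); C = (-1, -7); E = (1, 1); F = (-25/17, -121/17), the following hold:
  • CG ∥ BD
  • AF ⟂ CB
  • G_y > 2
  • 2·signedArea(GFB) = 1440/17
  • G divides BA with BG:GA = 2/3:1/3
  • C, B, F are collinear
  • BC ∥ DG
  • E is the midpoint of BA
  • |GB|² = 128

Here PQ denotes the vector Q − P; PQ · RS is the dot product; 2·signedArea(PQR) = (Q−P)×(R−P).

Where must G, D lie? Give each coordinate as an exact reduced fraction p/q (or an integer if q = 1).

D = (7, 5)
G = (-1, 3)

1. G_x = -1  [G divides BA with BG:GA = 2/3:1/3]
2. G_y = 3  [G divides BA with BG:GA = 2/3:1/3]
   → G = (-1, 3)
3. D_x = 7  [BC ∥ DG ∩ CG ∥ BD]
4. D_y = 5  [BC ∥ DG ∩ CG ∥ BD]
   → D = (7, 5)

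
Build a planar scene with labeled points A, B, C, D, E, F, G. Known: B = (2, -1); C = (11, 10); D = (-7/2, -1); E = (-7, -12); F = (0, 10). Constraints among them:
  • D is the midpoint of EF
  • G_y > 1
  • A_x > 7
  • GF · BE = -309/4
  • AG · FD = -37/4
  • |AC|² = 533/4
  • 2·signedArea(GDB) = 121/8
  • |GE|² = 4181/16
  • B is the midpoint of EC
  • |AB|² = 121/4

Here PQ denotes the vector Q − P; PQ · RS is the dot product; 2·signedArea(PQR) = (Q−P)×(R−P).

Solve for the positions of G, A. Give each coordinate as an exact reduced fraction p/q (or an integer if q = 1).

A = (15/2, -1)
G = (3/2, 7/4)

1. G_x = 3/2  [2·signedArea(GDB) = 121/8 ∩ GF · BE = -309/4]
2. G_y = 7/4  [2·signedArea(GDB) = 121/8 ∩ GF · BE = -309/4]
   → G = (3/2, 7/4)
3. A_x = 15/2  [line 7/2·x + 11·y + -61/4 = 0 ∩ |AC|² = 533/4]
4. A_y = -1  [line 7/2·x + 11·y + -61/4 = 0 ∩ |AC|² = 533/4]
   → A = (15/2, -1)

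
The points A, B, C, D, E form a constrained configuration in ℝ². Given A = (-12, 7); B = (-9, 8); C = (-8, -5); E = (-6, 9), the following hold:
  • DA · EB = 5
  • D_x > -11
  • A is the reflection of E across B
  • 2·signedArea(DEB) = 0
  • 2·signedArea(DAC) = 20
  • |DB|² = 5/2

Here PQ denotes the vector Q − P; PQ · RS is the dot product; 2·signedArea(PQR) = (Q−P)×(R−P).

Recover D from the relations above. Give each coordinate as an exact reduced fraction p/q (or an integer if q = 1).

1. D_x = -21/2  [2·signedArea(DEB) = 0 ∩ DA · EB = 5]
2. D_y = 15/2  [2·signedArea(DEB) = 0 ∩ DA · EB = 5]
   → D = (-21/2, 15/2)

D = (-21/2, 15/2)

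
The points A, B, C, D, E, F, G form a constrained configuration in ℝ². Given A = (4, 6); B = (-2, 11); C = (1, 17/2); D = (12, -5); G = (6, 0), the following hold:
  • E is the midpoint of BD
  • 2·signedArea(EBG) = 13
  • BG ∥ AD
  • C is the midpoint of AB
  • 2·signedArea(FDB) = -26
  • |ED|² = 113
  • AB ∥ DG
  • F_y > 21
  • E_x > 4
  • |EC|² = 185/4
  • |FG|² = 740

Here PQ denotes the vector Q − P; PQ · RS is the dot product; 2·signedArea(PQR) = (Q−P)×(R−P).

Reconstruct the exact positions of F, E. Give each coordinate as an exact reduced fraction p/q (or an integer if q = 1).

1. F_x = -10  [line -16·x + -14·y + 148 = 0 ∩ |FG|² = 740]
2. F_y = 22  [line -16·x + -14·y + 148 = 0 ∩ |FG|² = 740]
   → F = (-10, 22)
3. E_x = 5  [E is the midpoint of BD]
4. E_y = 3  [E is the midpoint of BD]
   → E = (5, 3)

E = (5, 3)
F = (-10, 22)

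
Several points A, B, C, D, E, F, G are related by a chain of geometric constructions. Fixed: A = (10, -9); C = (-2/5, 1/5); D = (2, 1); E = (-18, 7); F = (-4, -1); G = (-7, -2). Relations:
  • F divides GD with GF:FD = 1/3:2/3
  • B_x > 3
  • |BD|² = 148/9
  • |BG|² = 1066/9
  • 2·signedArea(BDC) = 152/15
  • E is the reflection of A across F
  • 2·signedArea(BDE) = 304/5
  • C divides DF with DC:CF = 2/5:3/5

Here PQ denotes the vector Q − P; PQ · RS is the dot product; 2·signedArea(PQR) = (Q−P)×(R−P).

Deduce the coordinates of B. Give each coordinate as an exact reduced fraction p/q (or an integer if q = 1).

B = (58/15, -13/5)

1. B_x = 58/15  [2·signedArea(BDE) = 304/5 ∩ 2·signedArea(BDC) = 152/15]
2. B_y = -13/5  [2·signedArea(BDE) = 304/5 ∩ 2·signedArea(BDC) = 152/15]
   → B = (58/15, -13/5)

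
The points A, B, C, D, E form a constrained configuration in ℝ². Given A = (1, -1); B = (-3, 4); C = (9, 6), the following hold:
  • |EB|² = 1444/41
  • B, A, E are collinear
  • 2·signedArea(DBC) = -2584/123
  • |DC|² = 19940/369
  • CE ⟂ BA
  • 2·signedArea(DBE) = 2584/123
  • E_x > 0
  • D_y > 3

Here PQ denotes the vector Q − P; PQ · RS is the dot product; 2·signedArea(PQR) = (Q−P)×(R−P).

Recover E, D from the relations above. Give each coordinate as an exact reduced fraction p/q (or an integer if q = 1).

1. E_x = 29/41  [B, A, E are collinear ∩ CE ⟂ BA]
2. E_y = -26/41  [B, A, E are collinear ∩ CE ⟂ BA]
   → E = (29/41, -26/41)
3. D_x = 275/123  [2·signedArea(DBC) = -2584/123 ∩ 2·signedArea(DBE) = 2584/123]
4. D_y = 128/41  [2·signedArea(DBC) = -2584/123 ∩ 2·signedArea(DBE) = 2584/123]
   → D = (275/123, 128/41)

D = (275/123, 128/41)
E = (29/41, -26/41)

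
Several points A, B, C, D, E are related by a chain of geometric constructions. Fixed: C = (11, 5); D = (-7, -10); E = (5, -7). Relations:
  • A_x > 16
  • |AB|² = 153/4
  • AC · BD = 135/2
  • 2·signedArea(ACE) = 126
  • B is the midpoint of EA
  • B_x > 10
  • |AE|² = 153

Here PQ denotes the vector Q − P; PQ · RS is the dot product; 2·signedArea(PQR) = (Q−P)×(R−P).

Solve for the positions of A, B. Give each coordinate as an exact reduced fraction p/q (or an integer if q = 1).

A = (17, -4)
B = (11, -11/2)

1. A_x = 17  [line 12·x + -6·y + -228 = 0 ∩ |AE|² = 153]
2. A_y = -4  [line 12·x + -6·y + -228 = 0 ∩ |AE|² = 153]
   → A = (17, -4)
3. B_x = 11  [B is the midpoint of EA]
4. B_y = -11/2  [B is the midpoint of EA]
   → B = (11, -11/2)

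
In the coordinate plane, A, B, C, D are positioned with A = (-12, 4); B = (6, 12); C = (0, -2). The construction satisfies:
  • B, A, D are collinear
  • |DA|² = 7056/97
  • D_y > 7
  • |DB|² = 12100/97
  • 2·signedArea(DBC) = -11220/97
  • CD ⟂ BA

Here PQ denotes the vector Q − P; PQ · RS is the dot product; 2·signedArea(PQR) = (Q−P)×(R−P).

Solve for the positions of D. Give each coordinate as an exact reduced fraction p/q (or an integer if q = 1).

D = (-408/97, 724/97)

1. D_x = -408/97  [B, A, D are collinear ∩ CD ⟂ BA]
2. D_y = 724/97  [B, A, D are collinear ∩ CD ⟂ BA]
   → D = (-408/97, 724/97)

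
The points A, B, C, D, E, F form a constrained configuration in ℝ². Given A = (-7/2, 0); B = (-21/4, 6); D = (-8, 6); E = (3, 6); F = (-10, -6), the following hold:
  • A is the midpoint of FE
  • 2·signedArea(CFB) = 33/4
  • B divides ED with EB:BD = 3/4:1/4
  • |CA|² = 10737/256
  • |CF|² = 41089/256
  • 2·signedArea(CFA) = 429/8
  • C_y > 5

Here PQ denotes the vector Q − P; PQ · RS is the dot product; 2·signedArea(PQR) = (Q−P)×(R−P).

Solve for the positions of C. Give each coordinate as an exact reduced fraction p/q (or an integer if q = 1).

1. C_x = -95/16  [2·signedArea(CFA) = 429/8 ∩ 2·signedArea(CFB) = 33/4]
2. C_y = 6  [2·signedArea(CFA) = 429/8 ∩ 2·signedArea(CFB) = 33/4]
   → C = (-95/16, 6)

C = (-95/16, 6)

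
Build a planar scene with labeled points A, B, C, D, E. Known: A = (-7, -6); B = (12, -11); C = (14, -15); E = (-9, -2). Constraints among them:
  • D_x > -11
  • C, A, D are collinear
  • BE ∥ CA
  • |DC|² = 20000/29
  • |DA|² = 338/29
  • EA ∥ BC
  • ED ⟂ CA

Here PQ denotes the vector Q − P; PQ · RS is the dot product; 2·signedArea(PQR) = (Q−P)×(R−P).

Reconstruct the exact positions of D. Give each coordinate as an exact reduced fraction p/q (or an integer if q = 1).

D = (-294/29, -135/29)

1. D_x = -294/29  [C, A, D are collinear ∩ ED ⟂ CA]
2. D_y = -135/29  [C, A, D are collinear ∩ ED ⟂ CA]
   → D = (-294/29, -135/29)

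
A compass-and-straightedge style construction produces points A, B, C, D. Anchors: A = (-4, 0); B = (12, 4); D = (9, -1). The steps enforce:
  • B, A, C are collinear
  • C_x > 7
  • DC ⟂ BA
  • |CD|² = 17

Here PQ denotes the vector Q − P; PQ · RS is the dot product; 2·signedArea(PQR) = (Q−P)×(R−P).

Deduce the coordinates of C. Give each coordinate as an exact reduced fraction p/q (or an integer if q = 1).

1. C_x = 8  [B, A, C are collinear ∩ DC ⟂ BA]
2. C_y = 3  [B, A, C are collinear ∩ DC ⟂ BA]
   → C = (8, 3)

C = (8, 3)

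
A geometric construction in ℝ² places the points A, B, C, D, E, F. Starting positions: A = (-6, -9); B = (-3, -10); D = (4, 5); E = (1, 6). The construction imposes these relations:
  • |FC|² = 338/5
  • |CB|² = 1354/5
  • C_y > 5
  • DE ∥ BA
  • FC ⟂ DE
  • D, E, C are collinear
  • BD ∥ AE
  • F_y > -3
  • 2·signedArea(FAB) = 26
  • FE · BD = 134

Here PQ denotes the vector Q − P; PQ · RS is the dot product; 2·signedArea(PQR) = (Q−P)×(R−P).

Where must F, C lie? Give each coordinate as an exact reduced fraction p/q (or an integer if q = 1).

1. F_x = -1  [FE · BD = 134 ∩ 2·signedArea(FAB) = 26]
2. F_y = -2  [FE · BD = 134 ∩ 2·signedArea(FAB) = 26]
   → F = (-1, -2)
3. C_x = 8/5  [D, E, C are collinear ∩ FC ⟂ DE]
4. C_y = 29/5  [D, E, C are collinear ∩ FC ⟂ DE]
   → C = (8/5, 29/5)

C = (8/5, 29/5)
F = (-1, -2)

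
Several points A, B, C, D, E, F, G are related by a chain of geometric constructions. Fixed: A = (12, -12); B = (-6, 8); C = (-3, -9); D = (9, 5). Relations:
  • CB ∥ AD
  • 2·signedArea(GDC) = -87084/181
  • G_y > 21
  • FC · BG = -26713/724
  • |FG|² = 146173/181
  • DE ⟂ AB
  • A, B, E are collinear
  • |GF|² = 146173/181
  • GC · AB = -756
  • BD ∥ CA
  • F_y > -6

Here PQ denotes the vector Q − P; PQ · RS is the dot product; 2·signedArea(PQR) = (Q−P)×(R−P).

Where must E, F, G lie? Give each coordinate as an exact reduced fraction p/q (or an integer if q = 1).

E = (399/181, -202/181)
F = (-72/181, -1831/362)
G = (-2100/181, 7623/362)

1. E_x = 399/181  [A, B, E are collinear ∩ DE ⟂ AB]
2. E_y = -202/181  [A, B, E are collinear ∩ DE ⟂ AB]
   → E = (399/181, -202/181)
3. G_x = -2100/181  [2·signedArea(GDC) = -87084/181 ∩ GC · AB = -756]
4. G_y = 7623/362  [2·signedArea(GDC) = -87084/181 ∩ GC · AB = -756]
   → G = (-2100/181, 7623/362)
5. F_x = -72/181  [line 1014/181·x + -4727/362·y + -46205/724 = 0 ∩ |FG|² = 146173/181]
6. F_y = -1831/362  [line 1014/181·x + -4727/362·y + -46205/724 = 0 ∩ |FG|² = 146173/181]
   → F = (-72/181, -1831/362)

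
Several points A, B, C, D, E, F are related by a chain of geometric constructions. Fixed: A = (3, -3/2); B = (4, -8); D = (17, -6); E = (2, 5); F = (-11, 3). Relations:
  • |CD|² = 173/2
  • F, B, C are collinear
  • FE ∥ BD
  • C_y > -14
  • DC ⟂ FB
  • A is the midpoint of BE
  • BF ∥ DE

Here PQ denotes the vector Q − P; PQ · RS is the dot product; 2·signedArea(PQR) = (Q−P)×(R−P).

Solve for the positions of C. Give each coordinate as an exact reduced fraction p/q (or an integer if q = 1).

1. C_x = 23/2  [F, B, C are collinear ∩ DC ⟂ FB]
2. C_y = -27/2  [F, B, C are collinear ∩ DC ⟂ FB]
   → C = (23/2, -27/2)

C = (23/2, -27/2)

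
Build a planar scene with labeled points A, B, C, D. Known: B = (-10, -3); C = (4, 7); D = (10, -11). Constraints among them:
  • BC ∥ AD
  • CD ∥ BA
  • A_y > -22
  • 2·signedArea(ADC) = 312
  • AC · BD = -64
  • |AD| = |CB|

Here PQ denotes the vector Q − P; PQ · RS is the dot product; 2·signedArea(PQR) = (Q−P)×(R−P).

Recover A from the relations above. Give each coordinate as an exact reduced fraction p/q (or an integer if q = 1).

1. A_x = -4  [BC ∥ AD ∩ CD ∥ BA]
2. A_y = -21  [BC ∥ AD ∩ CD ∥ BA]
   → A = (-4, -21)

A = (-4, -21)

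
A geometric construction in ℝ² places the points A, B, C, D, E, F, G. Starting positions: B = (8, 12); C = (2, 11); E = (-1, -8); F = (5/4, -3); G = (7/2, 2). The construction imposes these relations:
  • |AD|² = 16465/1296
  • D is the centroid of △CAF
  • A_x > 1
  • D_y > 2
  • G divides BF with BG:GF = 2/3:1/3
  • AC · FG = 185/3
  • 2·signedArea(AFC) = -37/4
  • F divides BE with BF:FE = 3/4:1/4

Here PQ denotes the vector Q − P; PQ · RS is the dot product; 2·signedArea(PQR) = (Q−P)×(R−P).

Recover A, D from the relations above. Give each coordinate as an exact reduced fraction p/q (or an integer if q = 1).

1. A_x = 2  [2·signedArea(AFC) = -37/4 ∩ AC · FG = 185/3]
2. A_y = -4/3  [2·signedArea(AFC) = -37/4 ∩ AC · FG = 185/3]
   → A = (2, -4/3)
3. D_x = 7/4  [D is the centroid of △CAF]
4. D_y = 20/9  [D is the centroid of △CAF]
   → D = (7/4, 20/9)

A = (2, -4/3)
D = (7/4, 20/9)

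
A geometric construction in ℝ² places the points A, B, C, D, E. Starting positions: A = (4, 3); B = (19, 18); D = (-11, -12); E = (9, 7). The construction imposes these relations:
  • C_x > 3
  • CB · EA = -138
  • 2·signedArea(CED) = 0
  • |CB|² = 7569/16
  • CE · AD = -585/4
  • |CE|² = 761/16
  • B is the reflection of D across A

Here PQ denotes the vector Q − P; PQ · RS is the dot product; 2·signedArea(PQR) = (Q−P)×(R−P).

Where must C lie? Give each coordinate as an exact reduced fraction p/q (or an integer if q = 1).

C = (4, 9/4)

1. C_x = 4  [2·signedArea(CED) = 0 ∩ CE · AD = -585/4]
2. C_y = 9/4  [2·signedArea(CED) = 0 ∩ CE · AD = -585/4]
   → C = (4, 9/4)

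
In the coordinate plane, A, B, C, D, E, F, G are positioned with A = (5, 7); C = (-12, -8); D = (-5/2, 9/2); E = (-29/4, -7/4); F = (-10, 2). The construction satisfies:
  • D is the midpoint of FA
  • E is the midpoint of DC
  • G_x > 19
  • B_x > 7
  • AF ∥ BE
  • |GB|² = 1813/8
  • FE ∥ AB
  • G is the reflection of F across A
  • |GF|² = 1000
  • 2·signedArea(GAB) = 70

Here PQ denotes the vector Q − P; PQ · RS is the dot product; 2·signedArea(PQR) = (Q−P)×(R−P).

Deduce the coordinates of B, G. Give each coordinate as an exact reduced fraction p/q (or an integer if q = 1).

1. B_x = 31/4  [AF ∥ BE ∩ FE ∥ AB]
2. B_y = 13/4  [AF ∥ BE ∩ FE ∥ AB]
   → B = (31/4, 13/4)
3. G_x = 20  [G is the reflection of F across A]
4. G_y = 12  [G is the reflection of F across A]
   → G = (20, 12)

B = (31/4, 13/4)
G = (20, 12)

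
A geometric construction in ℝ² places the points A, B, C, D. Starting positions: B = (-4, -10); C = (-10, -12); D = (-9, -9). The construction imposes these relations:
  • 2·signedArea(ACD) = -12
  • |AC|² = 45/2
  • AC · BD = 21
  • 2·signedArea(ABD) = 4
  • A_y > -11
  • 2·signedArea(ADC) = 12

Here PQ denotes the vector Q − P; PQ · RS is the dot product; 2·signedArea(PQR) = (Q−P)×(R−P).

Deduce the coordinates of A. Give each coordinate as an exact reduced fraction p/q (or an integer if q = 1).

1. A_x = -11/2  [2·signedArea(ACD) = -12 ∩ AC · BD = 21]
2. A_y = -21/2  [2·signedArea(ACD) = -12 ∩ AC · BD = 21]
   → A = (-11/2, -21/2)

A = (-11/2, -21/2)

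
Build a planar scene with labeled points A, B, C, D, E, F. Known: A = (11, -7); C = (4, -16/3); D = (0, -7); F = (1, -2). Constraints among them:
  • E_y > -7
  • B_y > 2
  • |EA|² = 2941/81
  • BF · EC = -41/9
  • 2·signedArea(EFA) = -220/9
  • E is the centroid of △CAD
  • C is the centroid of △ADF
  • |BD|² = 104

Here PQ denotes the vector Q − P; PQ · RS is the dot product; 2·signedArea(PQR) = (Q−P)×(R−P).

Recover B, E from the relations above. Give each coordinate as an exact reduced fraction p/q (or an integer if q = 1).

B = (2, 3)
E = (5, -58/9)

1. E_x = 5  [E is the centroid of △CAD]
2. E_y = -58/9  [E is the centroid of △CAD]
   → E = (5, -58/9)
3. B_x = 2  [line 1·x + -10/9·y + 4/3 = 0 ∩ |BD|² = 104]
4. B_y = 3  [line 1·x + -10/9·y + 4/3 = 0 ∩ |BD|² = 104]
   → B = (2, 3)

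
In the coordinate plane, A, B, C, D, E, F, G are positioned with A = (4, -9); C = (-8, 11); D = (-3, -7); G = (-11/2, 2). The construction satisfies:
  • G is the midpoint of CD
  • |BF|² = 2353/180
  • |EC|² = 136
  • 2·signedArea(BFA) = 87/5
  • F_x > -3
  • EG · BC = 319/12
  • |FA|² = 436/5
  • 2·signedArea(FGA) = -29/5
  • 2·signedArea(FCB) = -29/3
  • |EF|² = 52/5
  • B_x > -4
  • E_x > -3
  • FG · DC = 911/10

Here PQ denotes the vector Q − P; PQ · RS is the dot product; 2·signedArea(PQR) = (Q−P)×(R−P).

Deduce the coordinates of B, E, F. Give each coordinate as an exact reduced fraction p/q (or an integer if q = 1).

B = (-19/6, 4/3)
E = (-2, 1)
F = (-12/5, -11/5)

1. F_x = -12/5  [2·signedArea(FGA) = -29/5 ∩ FG · DC = 911/10]
2. F_y = -11/5  [2·signedArea(FGA) = -29/5 ∩ FG · DC = 911/10]
   → F = (-12/5, -11/5)
3. B_x = -19/6  [2·signedArea(BFA) = 87/5 ∩ 2·signedArea(FCB) = -29/3]
4. B_y = 4/3  [2·signedArea(BFA) = 87/5 ∩ 2·signedArea(FCB) = -29/3]
   → B = (-19/6, 4/3)
5. E_x = -2  [line 29/6·x + -29/3·y + 58/3 = 0 ∩ |EF|² = 52/5]
6. E_y = 1  [line 29/6·x + -29/3·y + 58/3 = 0 ∩ |EF|² = 52/5]
   → E = (-2, 1)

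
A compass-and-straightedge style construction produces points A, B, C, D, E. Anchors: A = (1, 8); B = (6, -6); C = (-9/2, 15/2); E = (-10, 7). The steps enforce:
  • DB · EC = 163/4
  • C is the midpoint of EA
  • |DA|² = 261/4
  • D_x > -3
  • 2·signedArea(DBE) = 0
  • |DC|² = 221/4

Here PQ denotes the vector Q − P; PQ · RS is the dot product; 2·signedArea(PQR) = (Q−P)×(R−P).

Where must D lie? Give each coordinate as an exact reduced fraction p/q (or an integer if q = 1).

D = (-2, 1/2)

1. D_x = -2  [2·signedArea(DBE) = 0 ∩ DB · EC = 163/4]
2. D_y = 1/2  [2·signedArea(DBE) = 0 ∩ DB · EC = 163/4]
   → D = (-2, 1/2)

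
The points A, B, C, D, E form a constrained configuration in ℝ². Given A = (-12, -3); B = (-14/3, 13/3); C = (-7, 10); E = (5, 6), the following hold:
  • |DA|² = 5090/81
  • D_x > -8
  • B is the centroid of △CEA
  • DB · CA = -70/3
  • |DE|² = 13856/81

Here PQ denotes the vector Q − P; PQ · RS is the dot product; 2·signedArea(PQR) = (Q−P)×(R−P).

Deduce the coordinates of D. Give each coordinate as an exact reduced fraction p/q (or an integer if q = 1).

D = (-71/9, 34/9)

1. D_x = -71/9  [line 5·x + 13·y + -29/3 = 0 ∩ |DA|² = 5090/81]
2. D_y = 34/9  [line 5·x + 13·y + -29/3 = 0 ∩ |DA|² = 5090/81]
   → D = (-71/9, 34/9)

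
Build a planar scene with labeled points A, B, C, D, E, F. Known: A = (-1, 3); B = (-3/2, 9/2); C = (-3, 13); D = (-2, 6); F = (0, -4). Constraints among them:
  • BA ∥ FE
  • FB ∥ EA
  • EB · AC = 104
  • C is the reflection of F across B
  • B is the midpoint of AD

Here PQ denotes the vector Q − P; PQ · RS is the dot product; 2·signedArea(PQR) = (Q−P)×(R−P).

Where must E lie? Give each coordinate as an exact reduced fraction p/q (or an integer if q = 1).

E = (1/2, -11/2)

1. E_x = 1/2  [FB ∥ EA ∩ BA ∥ FE]
2. E_y = -11/2  [FB ∥ EA ∩ BA ∥ FE]
   → E = (1/2, -11/2)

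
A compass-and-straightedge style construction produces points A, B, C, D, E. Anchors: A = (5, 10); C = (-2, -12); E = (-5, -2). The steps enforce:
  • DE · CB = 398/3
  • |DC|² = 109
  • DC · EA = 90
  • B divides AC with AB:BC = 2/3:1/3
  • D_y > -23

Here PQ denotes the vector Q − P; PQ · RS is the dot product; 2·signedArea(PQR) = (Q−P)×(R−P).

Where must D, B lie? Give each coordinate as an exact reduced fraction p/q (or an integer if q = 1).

B = (1/3, -14/3)
D = (1, -22)

1. B_x = 1/3  [B divides AC with AB:BC = 2/3:1/3]
2. B_y = -14/3  [B divides AC with AB:BC = 2/3:1/3]
   → B = (1/3, -14/3)
3. D_x = 1  [DC · EA = 90 ∩ DE · CB = 398/3]
4. D_y = -22  [DC · EA = 90 ∩ DE · CB = 398/3]
   → D = (1, -22)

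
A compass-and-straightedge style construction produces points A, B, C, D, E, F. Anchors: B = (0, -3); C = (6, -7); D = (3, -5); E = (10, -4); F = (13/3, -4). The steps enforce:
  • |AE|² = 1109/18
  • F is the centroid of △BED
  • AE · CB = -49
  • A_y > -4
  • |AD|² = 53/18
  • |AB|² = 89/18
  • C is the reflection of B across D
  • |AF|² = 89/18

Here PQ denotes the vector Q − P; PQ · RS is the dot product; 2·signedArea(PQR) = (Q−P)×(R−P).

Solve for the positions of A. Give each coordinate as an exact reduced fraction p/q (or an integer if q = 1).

1. A_x = 13/6  [line 6·x + -4·y + -27 = 0 ∩ |AD|² = 53/18]
2. A_y = -7/2  [line 6·x + -4·y + -27 = 0 ∩ |AD|² = 53/18]
   → A = (13/6, -7/2)

A = (13/6, -7/2)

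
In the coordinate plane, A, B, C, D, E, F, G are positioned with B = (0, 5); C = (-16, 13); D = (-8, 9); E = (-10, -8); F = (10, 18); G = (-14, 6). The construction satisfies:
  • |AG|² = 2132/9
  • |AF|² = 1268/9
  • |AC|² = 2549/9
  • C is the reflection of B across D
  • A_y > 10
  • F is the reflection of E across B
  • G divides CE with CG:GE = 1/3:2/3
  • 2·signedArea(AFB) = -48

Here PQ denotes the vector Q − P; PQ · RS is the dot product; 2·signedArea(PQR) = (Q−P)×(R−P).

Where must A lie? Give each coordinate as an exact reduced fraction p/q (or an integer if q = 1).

A = (2/3, 32/3)

1. A_x = 2/3  [line 13·x + -10·y + 98 = 0 ∩ |AC|² = 2549/9]
2. A_y = 32/3  [line 13·x + -10·y + 98 = 0 ∩ |AC|² = 2549/9]
   → A = (2/3, 32/3)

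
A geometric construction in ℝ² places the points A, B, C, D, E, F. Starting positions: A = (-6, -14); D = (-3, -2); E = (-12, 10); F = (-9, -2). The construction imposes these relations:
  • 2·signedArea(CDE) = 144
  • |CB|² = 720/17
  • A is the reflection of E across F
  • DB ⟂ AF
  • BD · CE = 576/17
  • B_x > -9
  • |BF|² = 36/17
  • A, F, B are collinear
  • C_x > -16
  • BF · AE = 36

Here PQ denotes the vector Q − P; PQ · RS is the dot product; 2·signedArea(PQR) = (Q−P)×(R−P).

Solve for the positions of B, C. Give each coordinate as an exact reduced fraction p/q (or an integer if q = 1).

1. B_x = -147/17  [A, F, B are collinear ∩ DB ⟂ AF]
2. B_y = -58/17  [A, F, B are collinear ∩ DB ⟂ AF]
   → B = (-147/17, -58/17)
3. C_x = -15  [2·signedArea(CDE) = 144 ∩ BD · CE = 576/17]
4. C_y = -2  [2·signedArea(CDE) = 144 ∩ BD · CE = 576/17]
   → C = (-15, -2)

B = (-147/17, -58/17)
C = (-15, -2)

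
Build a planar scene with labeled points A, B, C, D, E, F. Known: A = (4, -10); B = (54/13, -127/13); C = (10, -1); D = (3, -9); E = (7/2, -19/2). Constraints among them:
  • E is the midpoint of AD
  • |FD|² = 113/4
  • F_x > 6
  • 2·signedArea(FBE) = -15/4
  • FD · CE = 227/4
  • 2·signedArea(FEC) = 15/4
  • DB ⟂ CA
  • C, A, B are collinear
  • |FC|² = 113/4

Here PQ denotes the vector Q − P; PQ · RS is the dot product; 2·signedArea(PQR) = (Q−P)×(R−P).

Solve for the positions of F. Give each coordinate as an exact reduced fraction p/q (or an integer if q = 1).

F = (13/2, -5)

1. F_x = 13/2  [2·signedArea(FEC) = 15/4 ∩ 2·signedArea(FBE) = -15/4]
2. F_y = -5  [2·signedArea(FEC) = 15/4 ∩ 2·signedArea(FBE) = -15/4]
   → F = (13/2, -5)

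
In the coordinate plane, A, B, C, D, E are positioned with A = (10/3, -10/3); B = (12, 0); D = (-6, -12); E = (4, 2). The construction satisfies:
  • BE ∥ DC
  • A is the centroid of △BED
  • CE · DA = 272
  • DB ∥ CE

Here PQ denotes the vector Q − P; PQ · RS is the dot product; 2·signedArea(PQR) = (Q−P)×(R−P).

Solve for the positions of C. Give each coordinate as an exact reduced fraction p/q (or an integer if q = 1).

C = (-14, -10)

1. C_x = -14  [DB ∥ CE ∩ BE ∥ DC]
2. C_y = -10  [DB ∥ CE ∩ BE ∥ DC]
   → C = (-14, -10)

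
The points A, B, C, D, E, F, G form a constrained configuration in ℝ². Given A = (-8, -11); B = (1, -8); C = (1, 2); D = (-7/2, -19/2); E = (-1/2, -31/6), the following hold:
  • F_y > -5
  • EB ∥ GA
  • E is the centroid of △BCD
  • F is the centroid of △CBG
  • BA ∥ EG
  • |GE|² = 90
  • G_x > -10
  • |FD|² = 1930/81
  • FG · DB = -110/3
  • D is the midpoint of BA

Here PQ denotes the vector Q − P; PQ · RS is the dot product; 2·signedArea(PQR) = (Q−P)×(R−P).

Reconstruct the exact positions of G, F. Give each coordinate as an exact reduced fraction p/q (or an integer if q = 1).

F = (-5/2, -85/18)
G = (-19/2, -49/6)

1. G_x = -19/2  [EB ∥ GA ∩ BA ∥ EG]
2. G_y = -49/6  [EB ∥ GA ∩ BA ∥ EG]
   → G = (-19/2, -49/6)
3. F_x = -5/2  [F is the centroid of △CBG]
4. F_y = -85/18  [F is the centroid of △CBG]
   → F = (-5/2, -85/18)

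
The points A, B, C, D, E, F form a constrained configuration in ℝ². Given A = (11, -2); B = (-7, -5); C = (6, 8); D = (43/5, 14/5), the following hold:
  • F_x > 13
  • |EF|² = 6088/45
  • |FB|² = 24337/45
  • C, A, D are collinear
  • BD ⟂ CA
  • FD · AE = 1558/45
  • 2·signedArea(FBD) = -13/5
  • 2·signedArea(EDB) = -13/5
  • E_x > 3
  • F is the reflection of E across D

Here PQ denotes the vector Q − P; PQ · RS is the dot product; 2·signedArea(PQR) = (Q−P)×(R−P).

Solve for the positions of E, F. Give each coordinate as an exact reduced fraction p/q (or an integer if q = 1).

E = (10/3, 1/3)
F = (208/15, 79/15)

1. F_x = 208/15  [line -39/5·x + 78/5·y + 26 = 0 ∩ |FB|² = 24337/45]
2. F_y = 79/15  [line -39/5·x + 78/5·y + 26 = 0 ∩ |FB|² = 24337/45]
   → F = (208/15, 79/15)
3. E_x = 10/3  [2·signedArea(EDB) = -13/5 ∩ F is the reflection of E across D]
4. E_y = 1/3  [2·signedArea(EDB) = -13/5 ∩ F is the reflection of E across D]
   → E = (10/3, 1/3)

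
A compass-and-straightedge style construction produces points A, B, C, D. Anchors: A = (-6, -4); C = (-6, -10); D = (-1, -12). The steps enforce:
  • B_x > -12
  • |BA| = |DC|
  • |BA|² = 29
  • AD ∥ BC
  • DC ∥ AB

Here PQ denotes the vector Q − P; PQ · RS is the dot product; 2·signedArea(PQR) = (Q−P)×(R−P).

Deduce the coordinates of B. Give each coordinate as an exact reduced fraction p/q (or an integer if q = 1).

1. B_x = -11  [AD ∥ BC ∩ DC ∥ AB]
2. B_y = -2  [AD ∥ BC ∩ DC ∥ AB]
   → B = (-11, -2)

B = (-11, -2)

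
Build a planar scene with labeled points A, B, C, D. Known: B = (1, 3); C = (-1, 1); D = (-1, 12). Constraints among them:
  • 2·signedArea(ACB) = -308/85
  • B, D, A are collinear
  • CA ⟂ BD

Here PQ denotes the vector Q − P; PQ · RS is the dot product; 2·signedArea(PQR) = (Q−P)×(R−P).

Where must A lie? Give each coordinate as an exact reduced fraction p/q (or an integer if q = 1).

1. A_x = 113/85  [B, D, A are collinear ∩ CA ⟂ BD]
2. A_y = 129/85  [B, D, A are collinear ∩ CA ⟂ BD]
   → A = (113/85, 129/85)

A = (113/85, 129/85)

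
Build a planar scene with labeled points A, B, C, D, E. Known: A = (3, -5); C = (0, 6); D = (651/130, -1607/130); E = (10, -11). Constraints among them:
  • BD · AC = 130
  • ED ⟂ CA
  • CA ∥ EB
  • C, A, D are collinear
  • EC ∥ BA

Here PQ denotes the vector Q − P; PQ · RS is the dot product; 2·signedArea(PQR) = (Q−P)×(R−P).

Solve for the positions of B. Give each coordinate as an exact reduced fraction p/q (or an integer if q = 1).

B = (13, -22)

1. B_x = 13  [EC ∥ BA ∩ CA ∥ EB]
2. B_y = -22  [EC ∥ BA ∩ CA ∥ EB]
   → B = (13, -22)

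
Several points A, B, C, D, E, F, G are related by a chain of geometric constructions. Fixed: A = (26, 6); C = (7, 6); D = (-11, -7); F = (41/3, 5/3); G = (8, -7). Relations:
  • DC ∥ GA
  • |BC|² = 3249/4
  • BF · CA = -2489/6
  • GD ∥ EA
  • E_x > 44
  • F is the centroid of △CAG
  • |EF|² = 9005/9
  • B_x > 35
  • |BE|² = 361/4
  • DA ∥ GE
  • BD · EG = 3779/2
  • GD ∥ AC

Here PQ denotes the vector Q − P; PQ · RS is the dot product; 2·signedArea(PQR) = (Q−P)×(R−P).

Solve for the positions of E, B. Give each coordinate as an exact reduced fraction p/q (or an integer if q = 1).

B = (71/2, 6)
E = (45, 6)

1. E_x = 45  [GD ∥ EA ∩ DA ∥ GE]
2. E_y = 6  [GD ∥ EA ∩ DA ∥ GE]
   → E = (45, 6)
3. B_x = 71/2  [BF · CA = -2489/6 ∩ BD · EG = 3779/2]
4. B_y = 6  [BF · CA = -2489/6 ∩ BD · EG = 3779/2]
   → B = (71/2, 6)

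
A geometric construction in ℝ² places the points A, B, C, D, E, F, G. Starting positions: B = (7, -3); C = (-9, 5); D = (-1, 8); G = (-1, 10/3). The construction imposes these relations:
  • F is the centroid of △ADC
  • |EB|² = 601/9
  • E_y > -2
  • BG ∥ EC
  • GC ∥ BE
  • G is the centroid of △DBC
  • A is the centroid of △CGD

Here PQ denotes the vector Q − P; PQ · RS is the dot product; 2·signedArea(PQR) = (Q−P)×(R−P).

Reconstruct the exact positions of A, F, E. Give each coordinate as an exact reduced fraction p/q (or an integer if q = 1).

A = (-11/3, 49/9)
E = (-1, -4/3)
F = (-41/9, 166/27)

1. A_x = -11/3  [A is the centroid of △CGD]
2. A_y = 49/9  [A is the centroid of △CGD]
   → A = (-11/3, 49/9)
3. F_x = -41/9  [F is the centroid of △ADC]
4. F_y = 166/27  [F is the centroid of △ADC]
   → F = (-41/9, 166/27)
5. E_x = -1  [BG ∥ EC ∩ GC ∥ BE]
6. E_y = -4/3  [BG ∥ EC ∩ GC ∥ BE]
   → E = (-1, -4/3)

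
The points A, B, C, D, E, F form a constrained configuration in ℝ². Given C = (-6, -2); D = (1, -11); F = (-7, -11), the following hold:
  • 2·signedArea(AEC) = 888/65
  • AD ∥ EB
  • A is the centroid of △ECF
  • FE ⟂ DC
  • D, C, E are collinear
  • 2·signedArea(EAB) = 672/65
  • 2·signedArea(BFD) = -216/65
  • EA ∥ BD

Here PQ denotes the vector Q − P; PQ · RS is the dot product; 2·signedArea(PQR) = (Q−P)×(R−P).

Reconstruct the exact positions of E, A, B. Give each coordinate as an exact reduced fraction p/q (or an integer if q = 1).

A = (-976/195, -436/65)
B = (778/195, -742/65)
E = (-131/65, -463/65)

1. E_x = -131/65  [D, C, E are collinear ∩ FE ⟂ DC]
2. E_y = -463/65  [D, C, E are collinear ∩ FE ⟂ DC]
   → E = (-131/65, -463/65)
3. A_x = -976/195  [A is the centroid of △ECF]
4. A_y = -436/65  [A is the centroid of △ECF]
   → A = (-976/195, -436/65)
5. B_x = 778/195  [EA ∥ BD ∩ AD ∥ EB]
6. B_y = -742/65  [EA ∥ BD ∩ AD ∥ EB]
   → B = (778/195, -742/65)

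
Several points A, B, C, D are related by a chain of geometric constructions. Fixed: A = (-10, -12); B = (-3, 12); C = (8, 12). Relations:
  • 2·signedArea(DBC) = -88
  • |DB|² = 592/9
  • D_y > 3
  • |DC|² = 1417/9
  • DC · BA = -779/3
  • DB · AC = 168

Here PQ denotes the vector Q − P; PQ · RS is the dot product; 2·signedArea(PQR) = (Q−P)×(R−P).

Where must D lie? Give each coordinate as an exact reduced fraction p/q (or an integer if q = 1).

D = (-5/3, 4)

1. D_x = -5/3  [DC · BA = -779/3 ∩ 2·signedArea(DBC) = -88]
2. D_y = 4  [DC · BA = -779/3 ∩ 2·signedArea(DBC) = -88]
   → D = (-5/3, 4)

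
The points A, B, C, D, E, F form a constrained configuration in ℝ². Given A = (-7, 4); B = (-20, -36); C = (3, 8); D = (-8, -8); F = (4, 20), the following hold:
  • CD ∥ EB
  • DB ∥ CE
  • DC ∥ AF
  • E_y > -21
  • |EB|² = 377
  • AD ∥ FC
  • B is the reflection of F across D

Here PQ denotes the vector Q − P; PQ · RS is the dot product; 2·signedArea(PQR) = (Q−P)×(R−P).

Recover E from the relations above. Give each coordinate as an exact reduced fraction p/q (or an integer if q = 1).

1. E_x = -9  [CD ∥ EB ∩ DB ∥ CE]
2. E_y = -20  [CD ∥ EB ∩ DB ∥ CE]
   → E = (-9, -20)

E = (-9, -20)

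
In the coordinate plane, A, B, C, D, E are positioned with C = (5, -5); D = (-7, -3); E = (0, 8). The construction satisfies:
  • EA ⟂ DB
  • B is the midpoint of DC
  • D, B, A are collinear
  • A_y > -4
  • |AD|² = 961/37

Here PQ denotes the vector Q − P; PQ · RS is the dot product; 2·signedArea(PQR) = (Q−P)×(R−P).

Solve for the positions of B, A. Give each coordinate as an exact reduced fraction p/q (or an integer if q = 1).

A = (-73/37, -142/37)
B = (-1, -4)

1. B_x = -1  [B is the midpoint of DC]
2. B_y = -4  [B is the midpoint of DC]
   → B = (-1, -4)
3. A_x = -73/37  [D, B, A are collinear ∩ EA ⟂ DB]
4. A_y = -142/37  [D, B, A are collinear ∩ EA ⟂ DB]
   → A = (-73/37, -142/37)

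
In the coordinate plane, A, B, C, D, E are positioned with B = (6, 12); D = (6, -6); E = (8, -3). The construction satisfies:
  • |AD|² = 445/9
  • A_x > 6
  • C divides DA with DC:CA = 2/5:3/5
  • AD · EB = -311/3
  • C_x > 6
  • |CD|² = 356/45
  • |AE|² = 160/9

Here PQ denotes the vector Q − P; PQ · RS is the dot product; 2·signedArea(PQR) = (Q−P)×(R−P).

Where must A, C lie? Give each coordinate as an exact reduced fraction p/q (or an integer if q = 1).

1. A_x = 20/3  [line 2·x + -15·y + 5/3 = 0 ∩ |AD|² = 445/9]
2. A_y = 1  [line 2·x + -15·y + 5/3 = 0 ∩ |AD|² = 445/9]
   → A = (20/3, 1)
3. C_x = 94/15  [C divides DA with DC:CA = 2/5:3/5]
4. C_y = -16/5  [C divides DA with DC:CA = 2/5:3/5]
   → C = (94/15, -16/5)

A = (20/3, 1)
C = (94/15, -16/5)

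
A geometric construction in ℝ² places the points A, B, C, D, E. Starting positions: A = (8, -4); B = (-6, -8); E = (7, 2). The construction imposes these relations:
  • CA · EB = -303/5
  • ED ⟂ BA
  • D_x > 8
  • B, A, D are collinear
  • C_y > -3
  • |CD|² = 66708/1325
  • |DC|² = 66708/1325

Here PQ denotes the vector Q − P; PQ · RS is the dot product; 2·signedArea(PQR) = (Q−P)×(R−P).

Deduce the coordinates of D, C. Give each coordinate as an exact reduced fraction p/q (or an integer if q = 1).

C = (9/5, -2)
D = (459/53, -202/53)

1. D_x = 459/53  [B, A, D are collinear ∩ ED ⟂ BA]
2. D_y = -202/53  [B, A, D are collinear ∩ ED ⟂ BA]
   → D = (459/53, -202/53)
3. C_x = 9/5  [line 13·x + 10·y + -17/5 = 0 ∩ |CD|² = 66708/1325]
4. C_y = -2  [line 13·x + 10·y + -17/5 = 0 ∩ |CD|² = 66708/1325]
   → C = (9/5, -2)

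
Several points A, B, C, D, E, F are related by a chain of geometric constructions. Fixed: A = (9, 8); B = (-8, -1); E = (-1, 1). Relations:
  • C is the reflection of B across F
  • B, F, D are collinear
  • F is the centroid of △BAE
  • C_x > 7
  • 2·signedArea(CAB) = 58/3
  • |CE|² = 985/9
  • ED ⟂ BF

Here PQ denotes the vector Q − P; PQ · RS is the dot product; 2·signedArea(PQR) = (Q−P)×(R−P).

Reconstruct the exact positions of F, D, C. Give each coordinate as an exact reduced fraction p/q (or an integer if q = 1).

C = (8, 19/3)
D = (-1016/697, 1393/697)
F = (0, 8/3)

1. F_x = 0  [F is the centroid of △BAE]
2. F_y = 8/3  [F is the centroid of △BAE]
   → F = (0, 8/3)
3. D_x = -1016/697  [B, F, D are collinear ∩ ED ⟂ BF]
4. D_y = 1393/697  [B, F, D are collinear ∩ ED ⟂ BF]
   → D = (-1016/697, 1393/697)
5. C_x = 8  [C is the reflection of B across F]
6. C_y = 19/3  [C is the reflection of B across F]
   → C = (8, 19/3)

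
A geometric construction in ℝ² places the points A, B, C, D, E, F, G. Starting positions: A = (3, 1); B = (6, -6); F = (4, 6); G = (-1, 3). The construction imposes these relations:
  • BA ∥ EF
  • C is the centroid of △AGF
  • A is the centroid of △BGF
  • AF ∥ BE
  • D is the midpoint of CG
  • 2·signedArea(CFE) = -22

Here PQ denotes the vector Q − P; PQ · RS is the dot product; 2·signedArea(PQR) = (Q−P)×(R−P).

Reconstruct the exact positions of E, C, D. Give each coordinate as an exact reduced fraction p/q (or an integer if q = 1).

1. E_x = 7  [BA ∥ EF ∩ AF ∥ BE]
2. E_y = -1  [BA ∥ EF ∩ AF ∥ BE]
   → E = (7, -1)
3. C_x = 2  [C is the centroid of △AGF]
4. C_y = 10/3  [C is the centroid of △AGF]
   → C = (2, 10/3)
5. D_x = 1/2  [D is the midpoint of CG]
6. D_y = 19/6  [D is the midpoint of CG]
   → D = (1/2, 19/6)

C = (2, 10/3)
D = (1/2, 19/6)
E = (7, -1)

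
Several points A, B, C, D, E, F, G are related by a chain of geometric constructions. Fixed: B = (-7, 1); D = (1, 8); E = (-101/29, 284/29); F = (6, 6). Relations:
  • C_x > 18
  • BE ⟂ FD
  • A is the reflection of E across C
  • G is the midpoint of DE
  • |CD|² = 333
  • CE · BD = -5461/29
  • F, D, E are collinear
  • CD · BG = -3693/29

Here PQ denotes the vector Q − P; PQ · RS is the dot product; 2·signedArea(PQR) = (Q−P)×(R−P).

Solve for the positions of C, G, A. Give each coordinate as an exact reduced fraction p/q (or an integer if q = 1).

A = (1203/29, 354/29)
C = (19, 11)
G = (-36/29, 258/29)

1. C_x = 19  [line -8·x + -7·y + 229 = 0 ∩ |CD|² = 333]
2. C_y = 11  [line -8·x + -7·y + 229 = 0 ∩ |CD|² = 333]
   → C = (19, 11)
3. G_x = -36/29  [G is the midpoint of DE]
4. G_y = 258/29  [G is the midpoint of DE]
   → G = (-36/29, 258/29)
5. A_x = 1203/29  [A is the reflection of E across C]
6. A_y = 354/29  [A is the reflection of E across C]
   → A = (1203/29, 354/29)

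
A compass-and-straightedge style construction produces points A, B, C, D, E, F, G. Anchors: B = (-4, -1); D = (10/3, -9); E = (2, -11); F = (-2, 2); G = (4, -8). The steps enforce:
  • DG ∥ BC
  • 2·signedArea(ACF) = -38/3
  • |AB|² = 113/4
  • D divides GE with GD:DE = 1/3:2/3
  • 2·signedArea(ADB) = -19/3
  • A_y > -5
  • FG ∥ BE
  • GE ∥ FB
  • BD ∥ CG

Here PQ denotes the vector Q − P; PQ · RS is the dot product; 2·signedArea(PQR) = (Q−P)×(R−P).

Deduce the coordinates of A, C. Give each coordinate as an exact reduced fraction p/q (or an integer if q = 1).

A = (0, -9/2)
C = (-10/3, 0)

1. C_x = -10/3  [BD ∥ CG ∩ DG ∥ BC]
2. C_y = 0  [BD ∥ CG ∩ DG ∥ BC]
   → C = (-10/3, 0)
3. A_x = 0  [2·signedArea(ADB) = -19/3 ∩ 2·signedArea(ACF) = -38/3]
4. A_y = -9/2  [2·signedArea(ADB) = -19/3 ∩ 2·signedArea(ACF) = -38/3]
   → A = (0, -9/2)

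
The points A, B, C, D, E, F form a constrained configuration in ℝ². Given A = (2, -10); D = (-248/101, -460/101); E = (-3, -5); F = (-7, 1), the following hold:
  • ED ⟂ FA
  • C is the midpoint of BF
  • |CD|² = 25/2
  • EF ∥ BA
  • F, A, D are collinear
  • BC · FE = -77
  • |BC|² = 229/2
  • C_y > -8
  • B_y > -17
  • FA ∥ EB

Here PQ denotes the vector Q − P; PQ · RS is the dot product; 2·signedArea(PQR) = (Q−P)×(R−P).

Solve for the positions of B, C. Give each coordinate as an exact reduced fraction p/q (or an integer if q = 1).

1. B_x = 6  [EF ∥ BA ∩ FA ∥ EB]
2. B_y = -16  [EF ∥ BA ∩ FA ∥ EB]
   → B = (6, -16)
3. C_x = -1/2  [C is the midpoint of BF]
4. C_y = -15/2  [C is the midpoint of BF]
   → C = (-1/2, -15/2)

B = (6, -16)
C = (-1/2, -15/2)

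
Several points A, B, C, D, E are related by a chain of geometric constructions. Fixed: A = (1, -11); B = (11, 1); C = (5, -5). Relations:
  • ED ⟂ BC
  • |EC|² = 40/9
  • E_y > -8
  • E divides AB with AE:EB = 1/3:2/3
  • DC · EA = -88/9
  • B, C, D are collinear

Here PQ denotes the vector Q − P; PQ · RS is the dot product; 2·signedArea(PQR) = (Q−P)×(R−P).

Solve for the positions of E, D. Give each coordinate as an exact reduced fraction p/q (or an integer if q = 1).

1. E_x = 13/3  [E divides AB with AE:EB = 1/3:2/3]
2. E_y = -7  [E divides AB with AE:EB = 1/3:2/3]
   → E = (13/3, -7)
3. D_x = 11/3  [B, C, D are collinear ∩ ED ⟂ BC]
4. D_y = -19/3  [B, C, D are collinear ∩ ED ⟂ BC]
   → D = (11/3, -19/3)

D = (11/3, -19/3)
E = (13/3, -7)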